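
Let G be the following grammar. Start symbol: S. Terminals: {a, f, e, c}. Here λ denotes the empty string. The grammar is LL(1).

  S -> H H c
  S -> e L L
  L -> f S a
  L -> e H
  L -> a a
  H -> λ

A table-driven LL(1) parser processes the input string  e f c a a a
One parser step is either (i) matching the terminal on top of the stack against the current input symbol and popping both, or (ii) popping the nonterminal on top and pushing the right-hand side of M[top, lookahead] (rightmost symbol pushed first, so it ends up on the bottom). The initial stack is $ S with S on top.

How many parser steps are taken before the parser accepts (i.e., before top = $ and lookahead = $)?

      Stack        Input          Action
   1  $ S          e f c a a a $  expand S -> e L L
   2  $ L L e      e f c a a a $  match e
   3  $ L L        f c a a a $    expand L -> f S a
   4  $ L a S f    f c a a a $    match f
   5  $ L a S      c a a a $      expand S -> H H c
   6  $ L a c H H  c a a a $      expand H -> λ
   7  $ L a c H    c a a a $      expand H -> λ
   8  $ L a c      c a a a $      match c
   9  $ L a        a a a $        match a
  10  $ L          a a $          expand L -> a a
  11  $ a a        a a $          match a
  12  $ a          a $            match a
Accept reached after 12 steps.

12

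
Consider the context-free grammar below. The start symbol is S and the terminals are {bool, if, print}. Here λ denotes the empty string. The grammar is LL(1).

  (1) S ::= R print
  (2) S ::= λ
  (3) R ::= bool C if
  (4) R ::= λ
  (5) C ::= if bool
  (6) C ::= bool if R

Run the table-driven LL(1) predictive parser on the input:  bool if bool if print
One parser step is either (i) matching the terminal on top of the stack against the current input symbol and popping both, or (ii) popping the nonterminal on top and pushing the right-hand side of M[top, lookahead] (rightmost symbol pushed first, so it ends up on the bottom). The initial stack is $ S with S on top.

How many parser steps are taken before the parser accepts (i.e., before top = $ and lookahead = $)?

8

     Stack               Input                    Action
  1  $ S                 bool if bool if print $  expand S ::= R print
  2  $ print R           bool if bool if print $  expand R ::= bool C if
  3  $ print if C bool   bool if bool if print $  match bool
  4  $ print if C        if bool if print $       expand C ::= if bool
  5  $ print if bool if  if bool if print $       match if
  6  $ print if bool     bool if print $          match bool
  7  $ print if          if print $               match if
  8  $ print             print $                  match print
Accept reached after 8 steps.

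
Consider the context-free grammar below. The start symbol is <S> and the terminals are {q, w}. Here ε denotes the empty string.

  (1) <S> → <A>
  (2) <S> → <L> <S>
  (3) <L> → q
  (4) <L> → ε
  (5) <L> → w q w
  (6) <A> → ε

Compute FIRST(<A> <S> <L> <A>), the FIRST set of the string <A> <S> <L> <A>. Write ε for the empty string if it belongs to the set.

FIRST(<L>): from <L>→q we get {q}; from <L>→ε we get {ε}; from <L>→w q w we get {w}. So FIRST(<L>) = {ε, q, w}.
FIRST(<A>): from <A>→ε we get {ε}. So FIRST(<A>) = {ε}.
FIRST(<S>): from <S>→<A> we get {ε}; from <S>→<L> <S> we get {ε, q, w}. So FIRST(<S>) = {ε, q, w}.
FIRST(<A> <S> <L> <A>): take FIRST of each symbol in turn, carrying on past any symbol whose FIRST contains ε; result {ε, q, w}.

{ε, q, w}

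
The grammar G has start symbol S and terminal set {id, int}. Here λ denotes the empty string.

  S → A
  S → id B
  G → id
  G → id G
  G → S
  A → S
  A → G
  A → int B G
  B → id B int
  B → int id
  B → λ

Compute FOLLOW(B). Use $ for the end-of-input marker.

{$, id, int}

FIRST(B) = {λ, id, int}
FIRST(S) = {id, int}  (via A)
FIRST(G) = {id, int}  (via S)
FIRST(A) = {id, int}  (via S, G)
FOLLOW(S) includes $ since S is the start symbol.
FOLLOW(S): in G→S, the suffix after S is empty, so FOLLOW(S) ⊇ FOLLOW(G) = {$}; in A→S, the suffix after S is empty, so FOLLOW(S) ⊇ FOLLOW(A) = {$}. Thus FOLLOW(S) = {$}.
FOLLOW(A): in S→A, the suffix after A is empty, so FOLLOW(A) ⊇ FOLLOW(S) = {$}. Thus FOLLOW(A) = {$}.
FOLLOW(G): in G→id G, the suffix after G is empty (adds nothing new); in A→G, the suffix after G is empty, so FOLLOW(G) ⊇ FOLLOW(A) = {$}; in A→int B G, the suffix after G is empty, so FOLLOW(G) ⊇ FOLLOW(A) = {$}. Thus FOLLOW(G) = {$}.
FOLLOW(B): in S→id B, the suffix after B is empty, so FOLLOW(B) ⊇ FOLLOW(S) = {$}; in A→int B G, B is followed by G with FIRST {id, int}; in B→id B int, B is followed by int with FIRST {int}. Thus FOLLOW(B) = {$, id, int}.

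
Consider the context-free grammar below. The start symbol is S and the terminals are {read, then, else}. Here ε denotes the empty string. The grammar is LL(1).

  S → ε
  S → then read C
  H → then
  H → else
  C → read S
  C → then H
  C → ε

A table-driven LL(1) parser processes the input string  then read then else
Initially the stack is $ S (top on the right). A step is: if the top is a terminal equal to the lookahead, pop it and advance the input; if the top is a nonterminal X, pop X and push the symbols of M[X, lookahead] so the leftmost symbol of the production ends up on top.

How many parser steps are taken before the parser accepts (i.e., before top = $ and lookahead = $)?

7

step 1: stack=$ S  input=then read then else $  — expand S → then read C
step 2: stack=$ C read then  input=then read then else $  — match then
step 3: stack=$ C read  input=read then else $  — match read
step 4: stack=$ C  input=then else $  — expand C → then H
step 5: stack=$ H then  input=then else $  — match then
step 6: stack=$ H  input=else $  — expand H → else
step 7: stack=$ else  input=else $  — match else
Accept reached after 7 steps.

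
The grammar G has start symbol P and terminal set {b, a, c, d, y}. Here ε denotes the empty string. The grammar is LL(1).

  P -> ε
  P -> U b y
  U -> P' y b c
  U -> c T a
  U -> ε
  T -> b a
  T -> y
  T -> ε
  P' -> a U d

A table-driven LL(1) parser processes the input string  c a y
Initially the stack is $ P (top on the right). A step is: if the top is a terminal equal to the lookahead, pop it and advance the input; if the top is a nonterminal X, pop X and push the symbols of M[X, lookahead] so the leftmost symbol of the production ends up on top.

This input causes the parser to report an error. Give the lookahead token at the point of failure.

y

     Stack        Input    Action
  1  $ P          c a y $  expand P -> U b y
  2  $ y b U      c a y $  expand U -> c T a
  3  $ y b a T c  c a y $  match c
  4  $ y b a T    a y $    expand T -> ε
  5  $ y b a      a y $    match a
  6  $ y b        y $      error: top is terminal b but lookahead is y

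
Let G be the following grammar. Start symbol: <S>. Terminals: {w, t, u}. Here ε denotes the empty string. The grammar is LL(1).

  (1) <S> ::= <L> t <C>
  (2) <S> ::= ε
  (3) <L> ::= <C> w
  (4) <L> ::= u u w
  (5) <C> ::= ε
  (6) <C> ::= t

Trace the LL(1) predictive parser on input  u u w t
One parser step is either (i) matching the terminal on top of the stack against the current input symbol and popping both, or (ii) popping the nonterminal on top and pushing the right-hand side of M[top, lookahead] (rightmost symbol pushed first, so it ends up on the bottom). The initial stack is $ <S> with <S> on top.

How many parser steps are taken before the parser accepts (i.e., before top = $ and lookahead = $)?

     Stack          Input      Action
  1  $ <S>          u u w t $  expand <S> ::= <L> t <C>
  2  $ <C> t <L>    u u w t $  expand <L> ::= u u w
  3  $ <C> t w u u  u u w t $  match u
  4  $ <C> t w u    u w t $    match u
  5  $ <C> t w      w t $      match w
  6  $ <C> t        t $        match t
  7  $ <C>          $          expand <C> ::= ε
Accept reached after 7 steps.

7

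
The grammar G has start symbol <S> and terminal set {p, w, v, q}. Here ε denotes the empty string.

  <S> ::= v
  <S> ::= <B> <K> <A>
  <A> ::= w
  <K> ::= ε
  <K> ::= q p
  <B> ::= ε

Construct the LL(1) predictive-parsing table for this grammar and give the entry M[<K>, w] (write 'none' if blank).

FIRST(<A>) = {w}
FIRST(<K>) = {ε, q}
FIRST(<B>) = {ε}
FIRST(<S>) = {q, v, w}  (via <B> <K> <A>)
FOLLOW(<S>) includes $ since <S> is the start symbol.
FOLLOW(<K>): in <S>::=<B> <K> <A>, <K> is followed by <A> with FIRST {w}. Thus FOLLOW(<K>) = {w}.
For <K> ::= ε: FIRST(ε) = {ε}, so it goes in M[<K>, t] for t ∈ {}; since ε ∈ FIRST, also for every t ∈ FOLLOW(<K>) = {w}.
For <K> ::= q p: FIRST(q p) = {q}, so it goes in M[<K>, t] for t ∈ {q}.

<K> ::= ε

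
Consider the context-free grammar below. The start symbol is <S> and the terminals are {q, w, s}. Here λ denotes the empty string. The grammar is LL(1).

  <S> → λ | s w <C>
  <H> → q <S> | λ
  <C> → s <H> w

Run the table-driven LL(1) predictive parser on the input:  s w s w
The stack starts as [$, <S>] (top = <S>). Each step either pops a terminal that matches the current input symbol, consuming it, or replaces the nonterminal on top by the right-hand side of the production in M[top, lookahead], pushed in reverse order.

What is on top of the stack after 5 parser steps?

<H>

     Stack      Input      Action
  1  $ <S>      s w s w $  expand <S> → s w <C>
  2  $ <C> w s  s w s w $  match s
  3  $ <C> w    w s w $    match w
  4  $ <C>      s w $      expand <C> → s <H> w
  5  $ w <H> s  s w $      match s
Stack after step 5: $ w <H> (top = <H>).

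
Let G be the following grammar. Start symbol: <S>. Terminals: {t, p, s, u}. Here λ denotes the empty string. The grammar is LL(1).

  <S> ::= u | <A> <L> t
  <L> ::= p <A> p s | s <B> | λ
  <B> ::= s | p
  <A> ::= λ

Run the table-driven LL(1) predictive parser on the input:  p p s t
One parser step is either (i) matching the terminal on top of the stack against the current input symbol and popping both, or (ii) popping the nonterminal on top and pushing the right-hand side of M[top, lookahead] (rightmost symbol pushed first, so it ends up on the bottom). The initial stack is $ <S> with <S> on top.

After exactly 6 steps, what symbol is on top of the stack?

     Stack          Input      Action
  1  $ <S>          p p s t $  expand <S> ::= <A> <L> t
  2  $ t <L> <A>    p p s t $  expand <A> ::= λ
  3  $ t <L>        p p s t $  expand <L> ::= p <A> p s
  4  $ t s p <A> p  p p s t $  match p
  5  $ t s p <A>    p s t $    expand <A> ::= λ
  6  $ t s p        p s t $    match p
Stack after step 6: $ t s (top = s).

s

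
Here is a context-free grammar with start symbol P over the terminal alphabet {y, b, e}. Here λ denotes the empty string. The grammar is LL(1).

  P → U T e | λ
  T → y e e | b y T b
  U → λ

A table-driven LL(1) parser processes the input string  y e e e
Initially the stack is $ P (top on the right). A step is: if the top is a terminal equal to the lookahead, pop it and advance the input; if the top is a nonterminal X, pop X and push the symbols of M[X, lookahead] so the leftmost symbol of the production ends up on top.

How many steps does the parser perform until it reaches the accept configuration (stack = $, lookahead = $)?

7

step 1: stack=$ P  input=y e e e $  — expand P → U T e
step 2: stack=$ e T U  input=y e e e $  — expand U → λ
step 3: stack=$ e T  input=y e e e $  — expand T → y e e
step 4: stack=$ e e e y  input=y e e e $  — match y
step 5: stack=$ e e e  input=e e e $  — match e
step 6: stack=$ e e  input=e e $  — match e
step 7: stack=$ e  input=e $  — match e
Accept reached after 7 steps.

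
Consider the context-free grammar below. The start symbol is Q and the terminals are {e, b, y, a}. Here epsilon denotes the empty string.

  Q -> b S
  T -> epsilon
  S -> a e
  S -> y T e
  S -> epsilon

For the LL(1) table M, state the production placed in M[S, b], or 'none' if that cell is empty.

none

FIRST(Q): from Q->b S we get {b}. So FIRST(Q) = {b}.
FIRST(T): from T->epsilon we get {epsilon}. So FIRST(T) = {epsilon}.
FIRST(S): from S->a e we get {a}; from S->y T e we get {y}; from S->epsilon we get {epsilon}. So FIRST(S) = {epsilon, a, y}.
FOLLOW(Q) includes $ since Q is the start symbol.
FOLLOW(Q): Q appears on no right-hand side. Thus FOLLOW(Q) = {$}.
FOLLOW(S): in Q->b S, the suffix after S is empty, so FOLLOW(S) ⊇ FOLLOW(Q) = {$}. Thus FOLLOW(S) = {$}.
For S -> a e: FIRST(a e) = {a}, so it goes in M[S, t] for t ∈ {a}.
For S -> y T e: FIRST(y T e) = {y}, so it goes in M[S, t] for t ∈ {y}.
For S -> epsilon: FIRST(epsilon) = {epsilon}, so it goes in M[S, t] for t ∈ {}; since epsilon ∈ FIRST, also for every t ∈ FOLLOW(S) = {$}.
None of these place a production in M[S, b].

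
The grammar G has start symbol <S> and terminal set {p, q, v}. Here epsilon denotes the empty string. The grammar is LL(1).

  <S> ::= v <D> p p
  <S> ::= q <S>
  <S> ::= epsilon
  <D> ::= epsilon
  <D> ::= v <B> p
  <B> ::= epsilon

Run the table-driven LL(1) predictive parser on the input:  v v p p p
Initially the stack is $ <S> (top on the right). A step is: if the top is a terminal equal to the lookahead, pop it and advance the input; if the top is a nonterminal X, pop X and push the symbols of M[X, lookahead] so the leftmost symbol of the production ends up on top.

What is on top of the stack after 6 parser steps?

p

     Stack          Input        Action
  1  $ <S>          v v p p p $  expand <S> ::= v <D> p p
  2  $ p p <D> v    v v p p p $  match v
  3  $ p p <D>      v p p p $    expand <D> ::= v <B> p
  4  $ p p p <B> v  v p p p $    match v
  5  $ p p p <B>    p p p $      expand <B> ::= epsilon
  6  $ p p p        p p p $      match p
Stack after step 6: $ p p (top = p).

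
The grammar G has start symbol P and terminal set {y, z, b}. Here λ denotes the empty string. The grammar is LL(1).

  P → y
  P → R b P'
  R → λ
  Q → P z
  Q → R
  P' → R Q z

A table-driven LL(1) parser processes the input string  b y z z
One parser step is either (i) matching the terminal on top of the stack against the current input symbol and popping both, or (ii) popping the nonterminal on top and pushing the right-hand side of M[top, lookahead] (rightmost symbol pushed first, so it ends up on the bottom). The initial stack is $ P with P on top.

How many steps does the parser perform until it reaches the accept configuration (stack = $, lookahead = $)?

10

step 1: stack=$ P  input=b y z z $  — expand P → R b P'
step 2: stack=$ P' b R  input=b y z z $  — expand R → λ
step 3: stack=$ P' b  input=b y z z $  — match b
step 4: stack=$ P'  input=y z z $  — expand P' → R Q z
step 5: stack=$ z Q R  input=y z z $  — expand R → λ
step 6: stack=$ z Q  input=y z z $  — expand Q → P z
step 7: stack=$ z z P  input=y z z $  — expand P → y
step 8: stack=$ z z y  input=y z z $  — match y
step 9: stack=$ z z  input=z z $  — match z
step 10: stack=$ z  input=z $  — match z
Accept reached after 10 steps.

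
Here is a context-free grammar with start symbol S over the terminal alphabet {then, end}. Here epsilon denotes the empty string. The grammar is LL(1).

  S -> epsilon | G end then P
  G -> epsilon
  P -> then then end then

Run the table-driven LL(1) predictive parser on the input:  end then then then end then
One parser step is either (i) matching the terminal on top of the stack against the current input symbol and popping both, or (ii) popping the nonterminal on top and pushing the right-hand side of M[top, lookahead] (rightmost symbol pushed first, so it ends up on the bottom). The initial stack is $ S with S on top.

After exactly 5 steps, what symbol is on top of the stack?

     Stack           Input                          Action
  1  $ S             end then then then end then $  expand S -> G end then P
  2  $ P then end G  end then then then end then $  expand G -> epsilon
  3  $ P then end    end then then then end then $  match end
  4  $ P then        then then then end then $      match then
  5  $ P             then then end then $           expand P -> then then end then
Stack after step 5: $ then end then then (top = then).

then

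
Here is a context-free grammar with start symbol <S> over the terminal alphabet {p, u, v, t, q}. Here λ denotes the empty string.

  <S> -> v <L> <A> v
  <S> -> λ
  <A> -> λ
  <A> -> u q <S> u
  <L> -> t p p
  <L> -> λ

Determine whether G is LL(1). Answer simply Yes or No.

Yes

FIRST(<S>) = {λ, v}
FIRST(<A>) = {λ, u}
FIRST(<L>) = {λ, t}
FOLLOW(<S>) = {$, u}
FOLLOW(<A>) = {v}
FOLLOW(<L>) = {u, v}
Each cell of M receives at most one production.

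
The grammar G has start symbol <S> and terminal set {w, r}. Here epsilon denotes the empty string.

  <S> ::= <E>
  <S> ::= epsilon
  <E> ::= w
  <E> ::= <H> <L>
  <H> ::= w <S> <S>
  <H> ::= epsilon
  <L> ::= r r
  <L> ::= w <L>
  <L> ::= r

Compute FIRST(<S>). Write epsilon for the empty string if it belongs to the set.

FIRST(<H>): from <H>::=w <S> <S> we get {w}; from <H>::=epsilon we get {epsilon}. So FIRST(<H>) = {epsilon, w}.
FIRST(<L>): from <L>::=r r we get {r}; from <L>::=w <L> we get {w}; from <L>::=r we get {r}. So FIRST(<L>) = {r, w}.
FIRST(<E>): from <E>::=w we get {w}; from <E>::=<H> <L> we get {r, w}. So FIRST(<E>) = {r, w}.
FIRST(<S>): from <S>::=<E> we get {r, w}; from <S>::=epsilon we get {epsilon}. So FIRST(<S>) = {epsilon, r, w}.

{epsilon, r, w}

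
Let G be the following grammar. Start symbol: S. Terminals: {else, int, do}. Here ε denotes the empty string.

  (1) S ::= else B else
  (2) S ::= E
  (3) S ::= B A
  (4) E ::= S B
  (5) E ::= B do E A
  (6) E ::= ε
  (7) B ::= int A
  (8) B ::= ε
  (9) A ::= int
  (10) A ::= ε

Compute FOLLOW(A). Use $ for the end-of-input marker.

FIRST(B): from B::=int A we get {int}; from B::=ε we get {ε}. So FIRST(B) = {ε, int}.
FIRST(A): from A::=int we get {int}; from A::=ε we get {ε}. So FIRST(A) = {ε, int}.
FIRST(S): from S::=else B else we get {else}; from S::=E we get {ε, do, else, int}; from S::=B A we get {ε, int}. So FIRST(S) = {ε, do, else, int}.
FIRST(E): from E::=S B we get {ε, do, else, int}; from E::=B do E A we get {do, int}; from E::=ε we get {ε}. So FIRST(E) = {ε, do, else, int}.
FOLLOW(S) includes $ since S is the start symbol.
FOLLOW(S): in E::=S B, S is followed by B with FIRST {ε, int}; in E::=S B, the suffix after S is nullable, so FOLLOW(S) ⊇ FOLLOW(E) = {$, int}. Thus FOLLOW(S) = {$, int}.
FOLLOW(E): in S::=E, the suffix after E is empty, so FOLLOW(E) ⊇ FOLLOW(S) = {$, int}; in E::=B do E A, E is followed by A with FIRST {ε, int}; in E::=B do E A, the suffix after E is nullable (adds nothing new). Thus FOLLOW(E) = {$, int}.
FOLLOW(B): in S::=else B else, B is followed by else with FIRST {else}; in S::=B A, B is followed by A with FIRST {ε, int}; in S::=B A, the suffix after B is nullable, so FOLLOW(B) ⊇ FOLLOW(S) = {$, int}; in E::=S B, the suffix after B is empty, so FOLLOW(B) ⊇ FOLLOW(E) = {$, int}; in E::=B do E A, B is followed by do E A with FIRST {do}. Thus FOLLOW(B) = {$, do, else, int}.
FOLLOW(A): in S::=B A, the suffix after A is empty, so FOLLOW(A) ⊇ FOLLOW(S) = {$, int}; in E::=B do E A, the suffix after A is empty, so FOLLOW(A) ⊇ FOLLOW(E) = {$, int}; in B::=int A, the suffix after A is empty, so FOLLOW(A) ⊇ FOLLOW(B) = {$, do, else, int}. Thus FOLLOW(A) = {$, do, else, int}.

{$, do, else, int}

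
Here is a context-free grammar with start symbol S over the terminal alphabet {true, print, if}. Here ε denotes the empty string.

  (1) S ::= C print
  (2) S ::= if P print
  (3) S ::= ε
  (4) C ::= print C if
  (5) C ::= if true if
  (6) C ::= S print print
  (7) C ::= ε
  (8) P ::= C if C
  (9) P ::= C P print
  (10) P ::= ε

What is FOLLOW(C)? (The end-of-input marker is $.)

FIRST(S) = {ε, if, print}  (via C print)
FIRST(C) = {ε, if, print}  (via S print print)
FIRST(P) = {ε, if, print}  (via C if C, C P print)
FOLLOW(S) includes $ since S is the start symbol.
FOLLOW(S): in C::=S print print, S is followed by print print with FIRST {print}. Thus FOLLOW(S) = {$, print}.
FOLLOW(P): in S::=if P print, P is followed by print with FIRST {print}; in P::=C P print, P is followed by print with FIRST {print}. Thus FOLLOW(P) = {print}.
FOLLOW(C): in S::=C print, C is followed by print with FIRST {print}; in C::=print C if, C is followed by if with FIRST {if}; in P::=C if C (occurrence 1), C is followed by if C with FIRST {if}; in P::=C if C (occurrence 2), the suffix after C is empty, so FOLLOW(C) ⊇ FOLLOW(P) = {print}; in P::=C P print, C is followed by P print with FIRST {if, print}. Thus FOLLOW(C) = {if, print}.

{if, print}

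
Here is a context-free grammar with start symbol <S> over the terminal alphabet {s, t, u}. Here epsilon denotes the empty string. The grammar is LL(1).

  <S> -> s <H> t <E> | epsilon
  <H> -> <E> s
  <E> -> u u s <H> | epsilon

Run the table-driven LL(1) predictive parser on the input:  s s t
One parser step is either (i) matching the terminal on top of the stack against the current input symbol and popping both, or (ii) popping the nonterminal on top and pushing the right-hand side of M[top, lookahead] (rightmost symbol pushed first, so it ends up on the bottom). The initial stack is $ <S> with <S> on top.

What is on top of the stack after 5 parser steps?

t

     Stack          Input    Action
  1  $ <S>          s s t $  expand <S> -> s <H> t <E>
  2  $ <E> t <H> s  s s t $  match s
  3  $ <E> t <H>    s t $    expand <H> -> <E> s
  4  $ <E> t s <E>  s t $    expand <E> -> epsilon
  5  $ <E> t s      s t $    match s
Stack after step 5: $ <E> t (top = t).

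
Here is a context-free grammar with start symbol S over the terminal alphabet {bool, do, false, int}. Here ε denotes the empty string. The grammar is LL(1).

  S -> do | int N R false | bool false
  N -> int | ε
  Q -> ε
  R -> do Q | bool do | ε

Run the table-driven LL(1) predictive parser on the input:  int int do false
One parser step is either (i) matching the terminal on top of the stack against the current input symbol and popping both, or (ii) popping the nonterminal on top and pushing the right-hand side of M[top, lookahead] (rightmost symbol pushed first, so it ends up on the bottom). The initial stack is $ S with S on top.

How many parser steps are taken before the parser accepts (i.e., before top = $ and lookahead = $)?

8

     Stack            Input               Action
  1  $ S              int int do false $  expand S -> int N R false
  2  $ false R N int  int int do false $  match int
  3  $ false R N      int do false $      expand N -> int
  4  $ false R int    int do false $      match int
  5  $ false R        do false $          expand R -> do Q
  6  $ false Q do     do false $          match do
  7  $ false Q        false $             expand Q -> ε
  8  $ false          false $             match false
Accept reached after 8 steps.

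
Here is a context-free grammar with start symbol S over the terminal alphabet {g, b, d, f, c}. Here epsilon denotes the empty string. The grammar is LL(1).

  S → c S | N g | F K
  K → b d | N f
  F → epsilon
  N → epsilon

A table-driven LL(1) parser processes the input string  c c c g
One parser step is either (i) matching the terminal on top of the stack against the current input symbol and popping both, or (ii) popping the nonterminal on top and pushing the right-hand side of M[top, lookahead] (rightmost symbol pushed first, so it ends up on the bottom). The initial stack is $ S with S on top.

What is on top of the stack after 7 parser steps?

step 1: stack=$ S  input=c c c g $  — expand S → c S
step 2: stack=$ S c  input=c c c g $  — match c
step 3: stack=$ S  input=c c g $  — expand S → c S
step 4: stack=$ S c  input=c c g $  — match c
step 5: stack=$ S  input=c g $  — expand S → c S
step 6: stack=$ S c  input=c g $  — match c
step 7: stack=$ S  input=g $  — expand S → N g
Stack after step 7: $ g N (top = N).

N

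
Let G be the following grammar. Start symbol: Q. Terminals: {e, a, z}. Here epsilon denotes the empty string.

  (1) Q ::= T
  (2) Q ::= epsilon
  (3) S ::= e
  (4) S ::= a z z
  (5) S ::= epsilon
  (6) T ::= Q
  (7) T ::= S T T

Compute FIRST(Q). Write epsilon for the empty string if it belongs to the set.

{epsilon, a, e}

FIRST(S) = {epsilon, a, e}
FIRST(Q) = {epsilon, a, e}  (via T)
FIRST(T) = {epsilon, a, e}  (via Q, S T T)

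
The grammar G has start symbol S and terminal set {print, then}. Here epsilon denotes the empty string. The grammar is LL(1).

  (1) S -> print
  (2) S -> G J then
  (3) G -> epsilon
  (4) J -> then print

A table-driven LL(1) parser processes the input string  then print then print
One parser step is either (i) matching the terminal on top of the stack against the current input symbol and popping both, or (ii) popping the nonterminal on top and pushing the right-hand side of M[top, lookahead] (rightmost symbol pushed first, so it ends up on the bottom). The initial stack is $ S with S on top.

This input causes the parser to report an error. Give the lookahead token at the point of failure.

     Stack              Input                    Action
  1  $ S                then print then print $  expand S -> G J then
  2  $ then J G         then print then print $  expand G -> epsilon
  3  $ then J           then print then print $  expand J -> then print
  4  $ then print then  then print then print $  match then
  5  $ then print       print then print $       match print
  6  $ then             then print $             match then
  7  $                  print $                  error: stack empty but input remains

print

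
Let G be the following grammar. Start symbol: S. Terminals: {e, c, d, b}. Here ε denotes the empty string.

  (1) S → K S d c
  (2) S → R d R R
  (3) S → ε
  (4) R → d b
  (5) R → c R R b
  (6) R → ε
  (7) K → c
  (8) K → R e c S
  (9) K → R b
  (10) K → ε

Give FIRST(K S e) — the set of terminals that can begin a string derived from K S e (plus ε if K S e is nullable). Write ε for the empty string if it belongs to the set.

{b, c, d, e}

FIRST(R): from R→d b we get {d}; from R→c R R b we get {c}; from R→ε we get {ε}. So FIRST(R) = {ε, c, d}.
FIRST(K): from K→c we get {c}; from K→R e c S we get {c, d, e}; from K→R b we get {b, c, d}; from K→ε we get {ε}. So FIRST(K) = {ε, b, c, d, e}.
FIRST(S): from S→K S d c we get {b, c, d, e}; from S→R d R R we get {c, d}; from S→ε we get {ε}. So FIRST(S) = {ε, b, c, d, e}.
FIRST(K S e): take FIRST of each symbol in turn, carrying on past any symbol whose FIRST contains ε; result {b, c, d, e}.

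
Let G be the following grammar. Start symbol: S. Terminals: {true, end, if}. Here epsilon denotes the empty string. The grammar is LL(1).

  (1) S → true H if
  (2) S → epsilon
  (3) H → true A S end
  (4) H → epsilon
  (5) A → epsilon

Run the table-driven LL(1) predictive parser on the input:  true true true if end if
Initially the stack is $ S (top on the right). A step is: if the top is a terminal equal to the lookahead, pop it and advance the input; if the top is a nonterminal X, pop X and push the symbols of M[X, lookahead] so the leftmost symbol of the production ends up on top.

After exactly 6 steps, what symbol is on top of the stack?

true

     Stack              Input                       Action
  1  $ S                true true true if end if $  expand S → true H if
  2  $ if H true        true true true if end if $  match true
  3  $ if H             true true if end if $       expand H → true A S end
  4  $ if end S A true  true true if end if $       match true
  5  $ if end S A       true if end if $            expand A → epsilon
  6  $ if end S         true if end if $            expand S → true H if
Stack after step 6: $ if end if H true (top = true).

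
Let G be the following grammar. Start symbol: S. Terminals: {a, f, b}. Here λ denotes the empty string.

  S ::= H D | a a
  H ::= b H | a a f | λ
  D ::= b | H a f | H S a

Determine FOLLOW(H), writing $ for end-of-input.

{a, b}

FIRST(H) = {λ, a, b}
FIRST(S) = {a, b}  (via H D)
FIRST(D) = {a, b}  (via H a f, H S a)
FOLLOW(S) includes $ since S is the start symbol.
FOLLOW(S): in D::=H S a, S is followed by a with FIRST {a}. Thus FOLLOW(S) = {$, a}.
FOLLOW(H): in S::=H D, H is followed by D with FIRST {a, b}; in H::=b H, the suffix after H is empty (adds nothing new); in D::=H a f, H is followed by a f with FIRST {a}; in D::=H S a, H is followed by S a with FIRST {a, b}. Thus FOLLOW(H) = {a, b}.
FOLLOW(D): in S::=H D, the suffix after D is empty, so FOLLOW(D) ⊇ FOLLOW(S) = {$, a}. Thus FOLLOW(D) = {$, a}.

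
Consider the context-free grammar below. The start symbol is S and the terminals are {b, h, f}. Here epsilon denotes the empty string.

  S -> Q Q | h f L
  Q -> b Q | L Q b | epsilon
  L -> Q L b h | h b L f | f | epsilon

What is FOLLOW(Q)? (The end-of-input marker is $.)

FIRST(S): from S->Q Q we get {epsilon, b, f, h}; from S->h f L we get {h}. So FIRST(S) = {epsilon, b, f, h}.
FIRST(Q): from Q->b Q we get {b}; from Q->L Q b we get {b, f, h}; from Q->epsilon we get {epsilon}. So FIRST(Q) = {epsilon, b, f, h}.
FIRST(L): from L->Q L b h we get {b, f, h}; from L->h b L f we get {h}; from L->f we get {f}; from L->epsilon we get {epsilon}. So FIRST(L) = {epsilon, b, f, h}.
FOLLOW(S) includes $ since S is the start symbol.
FOLLOW(S): S appears on no right-hand side. Thus FOLLOW(S) = {$}.
FOLLOW(Q): in S->Q Q (occurrence 1), Q is followed by Q with FIRST {epsilon, b, f, h}; in S->Q Q (occurrence 1), the suffix after Q is nullable, so FOLLOW(Q) ⊇ FOLLOW(S) = {$}; in S->Q Q (occurrence 2), the suffix after Q is empty, so FOLLOW(Q) ⊇ FOLLOW(S) = {$}; in Q->b Q, the suffix after Q is empty (adds nothing new); in Q->L Q b, Q is followed by b with FIRST {b}; in L->Q L b h, Q is followed by L b h with FIRST {b, f, h}. Thus FOLLOW(Q) = {$, b, f, h}.
FOLLOW(L): in S->h f L, the suffix after L is empty, so FOLLOW(L) ⊇ FOLLOW(S) = {$}; in Q->L Q b, L is followed by Q b with FIRST {b, f, h}; in L->Q L b h, L is followed by b h with FIRST {b}; in L->h b L f, L is followed by f with FIRST {f}. Thus FOLLOW(L) = {$, b, f, h}.

{$, b, f, h}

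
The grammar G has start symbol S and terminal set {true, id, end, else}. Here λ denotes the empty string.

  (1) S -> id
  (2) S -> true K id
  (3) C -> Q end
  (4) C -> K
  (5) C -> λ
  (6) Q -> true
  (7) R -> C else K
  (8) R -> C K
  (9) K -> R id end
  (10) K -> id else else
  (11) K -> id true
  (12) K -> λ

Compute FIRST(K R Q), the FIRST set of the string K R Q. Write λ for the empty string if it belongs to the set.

FIRST(S) = {id, true}
FIRST(Q) = {true}
FIRST(C) = {λ, else, id, true}  (via Q end, K)
FIRST(R) = {λ, else, id, true}  (via C else K, C K)
FIRST(K) = {λ, else, id, true}  (via R id end)
FIRST(K R Q): take FIRST of each symbol in turn, carrying on past any symbol whose FIRST contains λ; result {else, id, true}.

{else, id, true}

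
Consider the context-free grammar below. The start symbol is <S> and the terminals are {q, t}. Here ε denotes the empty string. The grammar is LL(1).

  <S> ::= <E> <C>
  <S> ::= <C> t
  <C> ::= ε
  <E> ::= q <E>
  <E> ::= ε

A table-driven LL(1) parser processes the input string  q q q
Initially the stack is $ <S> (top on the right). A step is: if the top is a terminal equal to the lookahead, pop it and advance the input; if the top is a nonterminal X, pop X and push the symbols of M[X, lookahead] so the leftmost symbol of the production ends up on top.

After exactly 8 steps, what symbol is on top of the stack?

step 1: stack=$ <S>  input=q q q $  — expand <S> ::= <E> <C>
step 2: stack=$ <C> <E>  input=q q q $  — expand <E> ::= q <E>
step 3: stack=$ <C> <E> q  input=q q q $  — match q
step 4: stack=$ <C> <E>  input=q q $  — expand <E> ::= q <E>
step 5: stack=$ <C> <E> q  input=q q $  — match q
step 6: stack=$ <C> <E>  input=q $  — expand <E> ::= q <E>
step 7: stack=$ <C> <E> q  input=q $  — match q
step 8: stack=$ <C> <E>  input=$  — expand <E> ::= ε
Stack after step 8: $ <C> (top = <C>).

<C>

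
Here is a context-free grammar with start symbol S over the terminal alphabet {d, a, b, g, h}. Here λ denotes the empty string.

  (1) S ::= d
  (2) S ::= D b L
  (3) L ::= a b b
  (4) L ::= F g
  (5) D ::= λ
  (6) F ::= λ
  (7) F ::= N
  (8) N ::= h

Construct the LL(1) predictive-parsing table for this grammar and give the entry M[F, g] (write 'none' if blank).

F ::= λ

FIRST(D) = {λ}
FIRST(N) = {h}
FIRST(S) = {b, d}  (via D b L)
FIRST(F) = {λ, h}  (via N)
FIRST(L) = {a, g, h}  (via F g)
FOLLOW(S) includes $ since S is the start symbol.
FOLLOW(F): in L::=F g, F is followed by g with FIRST {g}. Thus FOLLOW(F) = {g}.
For F ::= λ: FIRST(λ) = {λ}, so it goes in M[F, t] for t ∈ {}; since λ ∈ FIRST, also for every t ∈ FOLLOW(F) = {g}.
For F ::= N: FIRST(N) = {h}, so it goes in M[F, t] for t ∈ {h}.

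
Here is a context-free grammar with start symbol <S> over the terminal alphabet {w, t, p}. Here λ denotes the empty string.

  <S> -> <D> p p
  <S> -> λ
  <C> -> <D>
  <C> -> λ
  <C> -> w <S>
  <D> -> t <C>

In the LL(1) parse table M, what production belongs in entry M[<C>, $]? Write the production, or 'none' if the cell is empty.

none

FIRST(<D>) = {t}
FIRST(<S>) = {λ, t}  (via <D> p p)
FIRST(<C>) = {λ, t, w}  (via <D>)
FOLLOW(<S>) includes $ since <S> is the start symbol.
FOLLOW(<C>): in <D>->t <C>, the suffix after <C> is empty, so FOLLOW(<C>) ⊇ FOLLOW(<D>) = {p}. Thus FOLLOW(<C>) = {p}.
FOLLOW(<D>): in <S>-><D> p p, <D> is followed by p p with FIRST {p}; in <C>-><D>, the suffix after <D> is empty, so FOLLOW(<D>) ⊇ FOLLOW(<C>) = {p}. Thus FOLLOW(<D>) = {p}.
For <C> -> <D>: FIRST(<D>) = {t}, so it goes in M[<C>, t] for t ∈ {t}.
For <C> -> λ: FIRST(λ) = {λ}, so it goes in M[<C>, t] for t ∈ {}; since λ ∈ FIRST, also for every t ∈ FOLLOW(<C>) = {p}.
For <C> -> w <S>: FIRST(w <S>) = {w}, so it goes in M[<C>, t] for t ∈ {w}.
None of these place a production in M[<C>, $].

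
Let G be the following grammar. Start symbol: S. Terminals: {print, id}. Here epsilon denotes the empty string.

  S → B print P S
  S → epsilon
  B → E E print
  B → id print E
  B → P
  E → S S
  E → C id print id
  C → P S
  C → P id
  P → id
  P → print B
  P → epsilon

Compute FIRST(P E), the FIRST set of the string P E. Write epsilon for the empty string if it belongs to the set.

FIRST(P) = {epsilon, id, print}
FIRST(S) = {epsilon, id, print}  (via B print P S)
FIRST(C) = {epsilon, id, print}  (via P S, P id)
FIRST(E) = {epsilon, id, print}  (via S S, C id print id)
FIRST(B) = {epsilon, id, print}  (via E E print, P)
FIRST(P E): take FIRST of each symbol in turn, carrying on past any symbol whose FIRST contains epsilon; result {epsilon, id, print}.

{epsilon, id, print}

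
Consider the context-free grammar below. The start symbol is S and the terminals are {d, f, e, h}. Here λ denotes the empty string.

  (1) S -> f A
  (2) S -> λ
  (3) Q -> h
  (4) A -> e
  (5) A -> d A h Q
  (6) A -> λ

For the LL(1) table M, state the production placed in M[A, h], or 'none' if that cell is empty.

FIRST(S) = {λ, f}
FIRST(Q) = {h}
FIRST(A) = {λ, d, e}
FOLLOW(S) includes $ since S is the start symbol.
FOLLOW(S): S appears on no right-hand side. Thus FOLLOW(S) = {$}.
FOLLOW(A): in S->f A, the suffix after A is empty, so FOLLOW(A) ⊇ FOLLOW(S) = {$}; in A->d A h Q, A is followed by h Q with FIRST {h}. Thus FOLLOW(A) = {$, h}.
For A -> e: FIRST(e) = {e}, so it goes in M[A, t] for t ∈ {e}.
For A -> d A h Q: FIRST(d A h Q) = {d}, so it goes in M[A, t] for t ∈ {d}.
For A -> λ: FIRST(λ) = {λ}, so it goes in M[A, t] for t ∈ {}; since λ ∈ FIRST, also for every t ∈ FOLLOW(A) = {$, h}.

A -> λ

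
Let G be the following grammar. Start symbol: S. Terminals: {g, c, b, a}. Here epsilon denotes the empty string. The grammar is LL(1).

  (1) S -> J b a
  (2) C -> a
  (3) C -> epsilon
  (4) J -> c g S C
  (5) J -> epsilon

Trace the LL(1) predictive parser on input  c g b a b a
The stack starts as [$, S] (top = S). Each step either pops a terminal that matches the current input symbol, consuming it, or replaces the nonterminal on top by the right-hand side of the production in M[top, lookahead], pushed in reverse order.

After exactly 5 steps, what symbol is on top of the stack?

J

step 1: stack=$ S  input=c g b a b a $  — expand S -> J b a
step 2: stack=$ a b J  input=c g b a b a $  — expand J -> c g S C
step 3: stack=$ a b C S g c  input=c g b a b a $  — match c
step 4: stack=$ a b C S g  input=g b a b a $  — match g
step 5: stack=$ a b C S  input=b a b a $  — expand S -> J b a
Stack after step 5: $ a b C a b J (top = J).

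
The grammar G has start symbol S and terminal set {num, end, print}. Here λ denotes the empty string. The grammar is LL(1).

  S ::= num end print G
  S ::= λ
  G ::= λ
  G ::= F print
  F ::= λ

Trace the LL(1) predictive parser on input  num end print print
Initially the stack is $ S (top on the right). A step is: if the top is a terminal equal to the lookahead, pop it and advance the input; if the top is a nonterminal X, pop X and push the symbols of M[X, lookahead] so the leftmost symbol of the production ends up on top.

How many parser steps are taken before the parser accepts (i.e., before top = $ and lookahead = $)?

7

step 1: stack=$ S  input=num end print print $  — expand S ::= num end print G
step 2: stack=$ G print end num  input=num end print print $  — match num
step 3: stack=$ G print end  input=end print print $  — match end
step 4: stack=$ G print  input=print print $  — match print
step 5: stack=$ G  input=print $  — expand G ::= F print
step 6: stack=$ print F  input=print $  — expand F ::= λ
step 7: stack=$ print  input=print $  — match print
Accept reached after 7 steps.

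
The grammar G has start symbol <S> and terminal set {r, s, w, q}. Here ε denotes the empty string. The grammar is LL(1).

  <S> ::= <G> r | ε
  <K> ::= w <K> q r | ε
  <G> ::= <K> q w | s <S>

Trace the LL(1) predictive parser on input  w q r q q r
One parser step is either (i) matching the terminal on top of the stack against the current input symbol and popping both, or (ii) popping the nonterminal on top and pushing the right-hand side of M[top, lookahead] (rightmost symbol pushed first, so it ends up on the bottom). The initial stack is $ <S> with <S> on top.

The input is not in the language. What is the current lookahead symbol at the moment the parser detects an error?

q

step 1: stack=$ <S>  input=w q r q q r $  — expand <S> ::= <G> r
step 2: stack=$ r <G>  input=w q r q q r $  — expand <G> ::= <K> q w
step 3: stack=$ r w q <K>  input=w q r q q r $  — expand <K> ::= w <K> q r
step 4: stack=$ r w q r q <K> w  input=w q r q q r $  — match w
step 5: stack=$ r w q r q <K>  input=q r q q r $  — expand <K> ::= ε
step 6: stack=$ r w q r q  input=q r q q r $  — match q
step 7: stack=$ r w q r  input=r q q r $  — match r
step 8: stack=$ r w q  input=q q r $  — match q
step 9: stack=$ r w  input=q r $  — error: top is terminal w but lookahead is q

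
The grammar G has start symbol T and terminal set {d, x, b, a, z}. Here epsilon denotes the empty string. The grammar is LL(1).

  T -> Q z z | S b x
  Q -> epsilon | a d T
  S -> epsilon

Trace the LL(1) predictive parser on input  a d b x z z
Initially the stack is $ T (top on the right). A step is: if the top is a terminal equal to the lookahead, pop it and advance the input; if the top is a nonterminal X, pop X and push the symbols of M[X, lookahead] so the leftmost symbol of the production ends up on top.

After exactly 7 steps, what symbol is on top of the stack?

x

step 1: stack=$ T  input=a d b x z z $  — expand T -> Q z z
step 2: stack=$ z z Q  input=a d b x z z $  — expand Q -> a d T
step 3: stack=$ z z T d a  input=a d b x z z $  — match a
step 4: stack=$ z z T d  input=d b x z z $  — match d
step 5: stack=$ z z T  input=b x z z $  — expand T -> S b x
step 6: stack=$ z z x b S  input=b x z z $  — expand S -> epsilon
step 7: stack=$ z z x b  input=b x z z $  — match b
Stack after step 7: $ z z x (top = x).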